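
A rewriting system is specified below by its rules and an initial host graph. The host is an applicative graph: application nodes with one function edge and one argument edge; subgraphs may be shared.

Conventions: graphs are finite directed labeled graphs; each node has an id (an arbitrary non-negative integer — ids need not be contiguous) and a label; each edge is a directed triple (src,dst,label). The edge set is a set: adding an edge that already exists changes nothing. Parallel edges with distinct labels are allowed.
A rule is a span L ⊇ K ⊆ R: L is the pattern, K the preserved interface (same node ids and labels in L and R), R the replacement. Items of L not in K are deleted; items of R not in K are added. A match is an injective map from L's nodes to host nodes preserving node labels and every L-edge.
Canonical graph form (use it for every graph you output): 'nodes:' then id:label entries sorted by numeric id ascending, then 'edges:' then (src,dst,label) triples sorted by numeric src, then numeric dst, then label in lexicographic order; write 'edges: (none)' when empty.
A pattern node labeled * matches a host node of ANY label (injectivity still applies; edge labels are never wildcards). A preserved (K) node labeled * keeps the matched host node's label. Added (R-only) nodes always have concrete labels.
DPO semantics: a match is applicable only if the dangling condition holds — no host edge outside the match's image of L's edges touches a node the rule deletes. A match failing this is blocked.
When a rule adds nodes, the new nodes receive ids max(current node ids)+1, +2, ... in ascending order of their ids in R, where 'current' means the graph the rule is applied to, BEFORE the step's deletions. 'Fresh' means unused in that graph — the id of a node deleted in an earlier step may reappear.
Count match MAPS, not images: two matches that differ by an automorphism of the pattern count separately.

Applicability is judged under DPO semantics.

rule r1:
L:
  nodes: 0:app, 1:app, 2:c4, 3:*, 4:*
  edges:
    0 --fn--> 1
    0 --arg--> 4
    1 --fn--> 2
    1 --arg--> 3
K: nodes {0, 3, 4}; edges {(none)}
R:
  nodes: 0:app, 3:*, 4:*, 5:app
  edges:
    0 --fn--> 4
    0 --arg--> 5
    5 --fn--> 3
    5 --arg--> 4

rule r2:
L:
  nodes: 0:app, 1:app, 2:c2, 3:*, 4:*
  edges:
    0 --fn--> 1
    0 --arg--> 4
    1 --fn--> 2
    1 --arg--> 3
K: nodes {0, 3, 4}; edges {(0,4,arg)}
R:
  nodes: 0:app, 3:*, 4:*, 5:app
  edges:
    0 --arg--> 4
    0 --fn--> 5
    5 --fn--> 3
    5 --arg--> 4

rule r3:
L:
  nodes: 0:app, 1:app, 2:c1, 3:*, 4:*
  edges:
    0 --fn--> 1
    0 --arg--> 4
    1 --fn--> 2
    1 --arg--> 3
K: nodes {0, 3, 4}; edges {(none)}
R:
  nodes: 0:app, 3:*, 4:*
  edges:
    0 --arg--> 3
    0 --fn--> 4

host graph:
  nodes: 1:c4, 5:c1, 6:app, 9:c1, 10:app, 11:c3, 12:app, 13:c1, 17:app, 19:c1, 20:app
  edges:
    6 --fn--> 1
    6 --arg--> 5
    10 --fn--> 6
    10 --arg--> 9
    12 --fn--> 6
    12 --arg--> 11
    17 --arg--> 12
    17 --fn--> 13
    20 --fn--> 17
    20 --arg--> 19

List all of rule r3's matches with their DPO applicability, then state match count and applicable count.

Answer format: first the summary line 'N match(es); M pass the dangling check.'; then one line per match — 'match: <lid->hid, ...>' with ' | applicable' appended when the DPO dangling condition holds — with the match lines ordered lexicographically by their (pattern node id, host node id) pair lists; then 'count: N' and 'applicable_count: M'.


1 match(es); 1 pass the dangling check.
match: 0->20, 1->17, 2->13, 3->12, 4->19 | applicable
count: 1
applicable_count: 1


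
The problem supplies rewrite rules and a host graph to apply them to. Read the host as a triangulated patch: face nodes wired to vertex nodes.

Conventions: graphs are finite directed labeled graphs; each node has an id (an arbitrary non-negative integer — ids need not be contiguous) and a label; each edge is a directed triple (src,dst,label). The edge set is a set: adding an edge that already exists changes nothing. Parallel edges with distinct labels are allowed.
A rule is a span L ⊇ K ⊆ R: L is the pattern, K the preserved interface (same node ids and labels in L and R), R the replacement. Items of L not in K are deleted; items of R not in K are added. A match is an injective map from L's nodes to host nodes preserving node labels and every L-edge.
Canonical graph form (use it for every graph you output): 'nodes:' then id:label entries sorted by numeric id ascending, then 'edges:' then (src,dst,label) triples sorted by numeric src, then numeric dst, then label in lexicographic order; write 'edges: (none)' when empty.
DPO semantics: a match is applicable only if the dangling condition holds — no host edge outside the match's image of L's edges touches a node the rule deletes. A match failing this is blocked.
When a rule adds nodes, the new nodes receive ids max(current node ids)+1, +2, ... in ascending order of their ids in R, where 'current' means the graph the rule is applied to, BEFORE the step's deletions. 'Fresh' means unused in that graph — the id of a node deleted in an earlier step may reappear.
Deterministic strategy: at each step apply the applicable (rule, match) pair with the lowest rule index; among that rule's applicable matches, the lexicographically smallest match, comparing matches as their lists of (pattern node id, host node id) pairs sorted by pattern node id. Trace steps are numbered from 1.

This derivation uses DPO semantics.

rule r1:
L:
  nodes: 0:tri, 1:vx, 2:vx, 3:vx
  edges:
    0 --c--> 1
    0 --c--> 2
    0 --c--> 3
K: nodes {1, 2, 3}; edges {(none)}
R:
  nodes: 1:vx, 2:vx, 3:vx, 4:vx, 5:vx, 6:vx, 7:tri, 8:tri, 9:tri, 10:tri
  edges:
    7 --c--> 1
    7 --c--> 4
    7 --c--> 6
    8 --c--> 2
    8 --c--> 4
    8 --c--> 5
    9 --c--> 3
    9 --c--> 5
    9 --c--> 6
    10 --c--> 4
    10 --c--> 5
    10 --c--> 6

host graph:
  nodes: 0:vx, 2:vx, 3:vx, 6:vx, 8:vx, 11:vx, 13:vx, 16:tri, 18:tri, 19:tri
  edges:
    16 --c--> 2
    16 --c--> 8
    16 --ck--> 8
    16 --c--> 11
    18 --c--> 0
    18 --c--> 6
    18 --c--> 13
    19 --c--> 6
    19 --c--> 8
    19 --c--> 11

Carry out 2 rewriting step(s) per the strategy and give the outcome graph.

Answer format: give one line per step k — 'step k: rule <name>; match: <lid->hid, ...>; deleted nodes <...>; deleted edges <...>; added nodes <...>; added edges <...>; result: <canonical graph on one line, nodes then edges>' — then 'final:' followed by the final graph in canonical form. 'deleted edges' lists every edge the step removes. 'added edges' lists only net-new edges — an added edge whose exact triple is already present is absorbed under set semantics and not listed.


step 1: rule r1; match: 0->18, 1->0, 2->6, 3->13; deleted nodes 18; deleted edges (18,0,c); (18,6,c); (18,13,c); added nodes 20, 21, 22, 23, 24, 25, 26; added edges (23,0,c); (23,20,c); (23,22,c); (24,6,c); (24,20,c); (24,21,c); (25,13,c); (25,21,c); (25,22,c); (26,20,c); (26,21,c); (26,22,c); result: nodes: 0:vx, 2:vx, 3:vx, 6:vx, 8:vx, 11:vx, 13:vx, 16:tri, 19:tri, 20:vx, 21:vx, 22:vx, 23:tri, 24:tri, 25:tri, 26:tri edges: (16,2,c); (16,8,c); (16,8,ck); (16,11,c); (19,6,c); (19,8,c); (19,11,c); (23,0,c); (23,20,c); (23,22,c); (24,6,c); (24,20,c); (24,21,c); (25,13,c); (25,21,c); (25,22,c); (26,20,c); (26,21,c); (26,22,c)
step 2: rule r1; match: 0->19, 1->6, 2->8, 3->11; deleted nodes 19; deleted edges (19,6,c); (19,8,c); (19,11,c); added nodes 27, 28, 29, 30, 31, 32, 33; added edges (30,6,c); (30,27,c); (30,29,c); (31,8,c); (31,27,c); (31,28,c); (32,11,c); (32,28,c); (32,29,c); (33,27,c); (33,28,c); (33,29,c); result: nodes: 0:vx, 2:vx, 3:vx, 6:vx, 8:vx, 11:vx, 13:vx, 16:tri, 20:vx, 21:vx, 22:vx, 23:tri, 24:tri, 25:tri, 26:tri, 27:vx, 28:vx, 29:vx, 30:tri, 31:tri, 32:tri, 33:tri edges: (16,2,c); (16,8,c); (16,8,ck); (16,11,c); (23,0,c); (23,20,c); (23,22,c); (24,6,c); (24,20,c); (24,21,c); (25,13,c); (25,21,c); (25,22,c); (26,20,c); (26,21,c); (26,22,c); (30,6,c); (30,27,c); (30,29,c); (31,8,c); (31,27,c); (31,28,c); (32,11,c); (32,28,c); (32,29,c); (33,27,c); (33,28,c); (33,29,c)
final:
nodes: 0:vx, 2:vx, 3:vx, 6:vx, 8:vx, 11:vx, 13:vx, 16:tri, 20:vx, 21:vx, 22:vx, 23:tri, 24:tri, 25:tri, 26:tri, 27:vx, 28:vx, 29:vx, 30:tri, 31:tri, 32:tri, 33:tri
edges: (16,2,c); (16,8,c); (16,8,ck); (16,11,c); (23,0,c); (23,20,c); (23,22,c); (24,6,c); (24,20,c); (24,21,c); (25,13,c); (25,21,c); (25,22,c); (26,20,c); (26,21,c); (26,22,c); (30,6,c); (30,27,c); (30,29,c); (31,8,c); (31,27,c); (31,28,c); (32,11,c); (32,28,c); (32,29,c); (33,27,c); (33,28,c); (33,29,c)


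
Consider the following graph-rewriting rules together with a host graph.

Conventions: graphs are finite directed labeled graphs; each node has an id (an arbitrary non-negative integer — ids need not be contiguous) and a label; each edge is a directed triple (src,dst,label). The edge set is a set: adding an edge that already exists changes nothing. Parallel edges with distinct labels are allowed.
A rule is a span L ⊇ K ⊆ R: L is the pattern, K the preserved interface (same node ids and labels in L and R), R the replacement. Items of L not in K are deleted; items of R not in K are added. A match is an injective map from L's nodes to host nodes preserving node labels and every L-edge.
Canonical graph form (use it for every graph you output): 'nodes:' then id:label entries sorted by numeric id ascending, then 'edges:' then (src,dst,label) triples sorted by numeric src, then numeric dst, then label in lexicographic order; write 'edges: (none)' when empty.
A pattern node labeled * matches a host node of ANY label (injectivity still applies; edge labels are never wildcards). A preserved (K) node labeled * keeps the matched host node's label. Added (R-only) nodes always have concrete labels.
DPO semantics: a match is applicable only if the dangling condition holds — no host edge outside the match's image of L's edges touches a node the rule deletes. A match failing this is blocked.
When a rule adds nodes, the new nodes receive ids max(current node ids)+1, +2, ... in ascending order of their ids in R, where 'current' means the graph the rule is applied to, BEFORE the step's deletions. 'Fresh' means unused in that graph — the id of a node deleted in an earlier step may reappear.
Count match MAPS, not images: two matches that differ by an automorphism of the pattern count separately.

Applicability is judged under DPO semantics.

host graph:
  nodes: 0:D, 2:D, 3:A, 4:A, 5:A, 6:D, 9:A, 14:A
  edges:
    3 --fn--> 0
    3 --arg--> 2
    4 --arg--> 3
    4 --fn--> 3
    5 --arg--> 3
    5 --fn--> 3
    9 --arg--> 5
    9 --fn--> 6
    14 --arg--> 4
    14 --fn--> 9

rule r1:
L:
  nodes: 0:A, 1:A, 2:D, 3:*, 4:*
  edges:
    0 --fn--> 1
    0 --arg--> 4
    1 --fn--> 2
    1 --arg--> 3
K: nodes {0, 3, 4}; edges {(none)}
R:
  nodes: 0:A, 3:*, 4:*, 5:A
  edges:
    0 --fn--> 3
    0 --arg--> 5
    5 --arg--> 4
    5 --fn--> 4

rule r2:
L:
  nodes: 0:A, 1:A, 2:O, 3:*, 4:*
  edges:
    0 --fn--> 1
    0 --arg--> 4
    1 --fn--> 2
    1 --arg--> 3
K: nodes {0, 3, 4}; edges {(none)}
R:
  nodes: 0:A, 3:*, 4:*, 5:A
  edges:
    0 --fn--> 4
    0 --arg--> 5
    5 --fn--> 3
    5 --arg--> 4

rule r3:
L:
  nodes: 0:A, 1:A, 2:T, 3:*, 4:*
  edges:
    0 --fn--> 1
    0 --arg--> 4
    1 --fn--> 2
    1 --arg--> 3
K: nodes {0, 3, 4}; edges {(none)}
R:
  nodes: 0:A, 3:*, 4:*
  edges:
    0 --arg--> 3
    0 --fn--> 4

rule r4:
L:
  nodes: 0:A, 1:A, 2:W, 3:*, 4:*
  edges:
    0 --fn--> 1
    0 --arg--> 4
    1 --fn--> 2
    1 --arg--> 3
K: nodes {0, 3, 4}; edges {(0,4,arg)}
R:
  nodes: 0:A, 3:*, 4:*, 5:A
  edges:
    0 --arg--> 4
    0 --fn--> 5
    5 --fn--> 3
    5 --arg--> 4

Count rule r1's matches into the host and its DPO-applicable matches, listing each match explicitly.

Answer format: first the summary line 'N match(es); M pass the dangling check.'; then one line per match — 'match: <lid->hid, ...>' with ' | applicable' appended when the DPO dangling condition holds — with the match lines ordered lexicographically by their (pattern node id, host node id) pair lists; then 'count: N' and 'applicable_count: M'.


1 match(es); 1 pass the dangling check.
match: 0->14, 1->9, 2->6, 3->5, 4->4 | applicable
count: 1
applicable_count: 1


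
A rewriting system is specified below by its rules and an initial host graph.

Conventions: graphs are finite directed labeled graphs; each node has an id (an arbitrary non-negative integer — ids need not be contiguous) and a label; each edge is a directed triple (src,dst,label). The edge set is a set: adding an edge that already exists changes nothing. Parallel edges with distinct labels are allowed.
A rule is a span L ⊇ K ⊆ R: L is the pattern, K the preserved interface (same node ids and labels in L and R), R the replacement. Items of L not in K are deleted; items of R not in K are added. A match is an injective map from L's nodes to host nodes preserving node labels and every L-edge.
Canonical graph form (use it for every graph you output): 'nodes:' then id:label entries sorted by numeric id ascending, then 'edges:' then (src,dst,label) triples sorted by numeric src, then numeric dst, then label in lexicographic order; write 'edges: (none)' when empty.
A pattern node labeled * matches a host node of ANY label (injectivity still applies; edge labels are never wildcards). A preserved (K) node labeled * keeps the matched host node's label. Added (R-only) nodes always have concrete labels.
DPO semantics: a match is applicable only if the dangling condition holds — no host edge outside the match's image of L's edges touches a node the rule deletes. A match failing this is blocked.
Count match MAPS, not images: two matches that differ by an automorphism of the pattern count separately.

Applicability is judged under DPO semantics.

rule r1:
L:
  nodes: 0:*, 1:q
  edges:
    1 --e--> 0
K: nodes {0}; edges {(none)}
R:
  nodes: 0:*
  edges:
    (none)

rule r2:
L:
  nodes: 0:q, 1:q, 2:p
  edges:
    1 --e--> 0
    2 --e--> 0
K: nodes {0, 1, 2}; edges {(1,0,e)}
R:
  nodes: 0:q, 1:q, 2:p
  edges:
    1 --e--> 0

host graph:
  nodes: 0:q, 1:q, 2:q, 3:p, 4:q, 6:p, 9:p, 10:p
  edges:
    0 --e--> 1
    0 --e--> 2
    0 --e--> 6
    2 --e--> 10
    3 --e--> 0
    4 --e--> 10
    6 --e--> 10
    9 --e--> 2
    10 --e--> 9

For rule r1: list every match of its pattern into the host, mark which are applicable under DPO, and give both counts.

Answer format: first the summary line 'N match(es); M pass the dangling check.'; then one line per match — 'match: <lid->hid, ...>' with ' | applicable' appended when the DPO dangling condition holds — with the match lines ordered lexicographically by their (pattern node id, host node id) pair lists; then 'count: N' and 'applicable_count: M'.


5 match(es); 1 pass the dangling check.
match: 0->1, 1->0
match: 0->2, 1->0
match: 0->6, 1->0
match: 0->10, 1->2
match: 0->10, 1->4 | applicable
count: 5
applicable_count: 1


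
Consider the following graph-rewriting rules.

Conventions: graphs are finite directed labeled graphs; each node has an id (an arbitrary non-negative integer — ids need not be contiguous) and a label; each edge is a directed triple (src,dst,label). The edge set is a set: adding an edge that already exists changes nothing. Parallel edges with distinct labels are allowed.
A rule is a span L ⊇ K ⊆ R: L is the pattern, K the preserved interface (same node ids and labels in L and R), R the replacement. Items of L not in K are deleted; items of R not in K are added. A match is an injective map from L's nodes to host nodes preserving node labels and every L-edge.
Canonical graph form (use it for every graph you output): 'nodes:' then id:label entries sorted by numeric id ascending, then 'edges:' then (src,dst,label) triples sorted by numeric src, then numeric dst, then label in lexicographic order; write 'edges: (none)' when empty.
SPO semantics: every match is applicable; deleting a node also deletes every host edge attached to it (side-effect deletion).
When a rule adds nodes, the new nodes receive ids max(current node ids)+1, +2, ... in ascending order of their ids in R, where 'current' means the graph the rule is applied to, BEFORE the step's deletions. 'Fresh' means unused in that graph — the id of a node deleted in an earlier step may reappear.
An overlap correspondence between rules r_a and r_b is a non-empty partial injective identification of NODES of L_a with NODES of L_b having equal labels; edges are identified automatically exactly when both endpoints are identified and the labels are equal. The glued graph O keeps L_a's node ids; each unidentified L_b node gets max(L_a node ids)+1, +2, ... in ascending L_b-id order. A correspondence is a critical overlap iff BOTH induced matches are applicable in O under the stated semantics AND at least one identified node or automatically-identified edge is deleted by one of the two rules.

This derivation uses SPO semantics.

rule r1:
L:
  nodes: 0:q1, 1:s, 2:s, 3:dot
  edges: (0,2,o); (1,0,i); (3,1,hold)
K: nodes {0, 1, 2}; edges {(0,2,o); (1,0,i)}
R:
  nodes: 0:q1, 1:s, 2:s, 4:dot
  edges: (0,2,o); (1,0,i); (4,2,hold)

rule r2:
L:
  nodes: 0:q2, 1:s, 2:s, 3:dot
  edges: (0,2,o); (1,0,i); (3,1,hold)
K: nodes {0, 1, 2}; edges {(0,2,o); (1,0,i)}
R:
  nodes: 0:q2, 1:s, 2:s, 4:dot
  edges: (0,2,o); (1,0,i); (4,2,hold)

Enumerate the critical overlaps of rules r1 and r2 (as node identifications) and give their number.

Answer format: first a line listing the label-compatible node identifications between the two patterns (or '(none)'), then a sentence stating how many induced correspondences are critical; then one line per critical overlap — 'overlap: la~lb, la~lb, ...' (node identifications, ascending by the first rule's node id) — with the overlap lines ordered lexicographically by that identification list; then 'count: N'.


label-compatible node identifications between L(r1) and L(r2): 1~1, 1~2, 2~1, 2~2, 3~3
7 of the induced correspondences are critical overlaps of r1 and r2.
overlap: 1~1, 2~2, 3~3
overlap: 1~1, 3~3
overlap: 1~2, 2~1, 3~3
overlap: 1~2, 3~3
overlap: 2~1, 3~3
overlap: 2~2, 3~3
overlap: 3~3
count: 7


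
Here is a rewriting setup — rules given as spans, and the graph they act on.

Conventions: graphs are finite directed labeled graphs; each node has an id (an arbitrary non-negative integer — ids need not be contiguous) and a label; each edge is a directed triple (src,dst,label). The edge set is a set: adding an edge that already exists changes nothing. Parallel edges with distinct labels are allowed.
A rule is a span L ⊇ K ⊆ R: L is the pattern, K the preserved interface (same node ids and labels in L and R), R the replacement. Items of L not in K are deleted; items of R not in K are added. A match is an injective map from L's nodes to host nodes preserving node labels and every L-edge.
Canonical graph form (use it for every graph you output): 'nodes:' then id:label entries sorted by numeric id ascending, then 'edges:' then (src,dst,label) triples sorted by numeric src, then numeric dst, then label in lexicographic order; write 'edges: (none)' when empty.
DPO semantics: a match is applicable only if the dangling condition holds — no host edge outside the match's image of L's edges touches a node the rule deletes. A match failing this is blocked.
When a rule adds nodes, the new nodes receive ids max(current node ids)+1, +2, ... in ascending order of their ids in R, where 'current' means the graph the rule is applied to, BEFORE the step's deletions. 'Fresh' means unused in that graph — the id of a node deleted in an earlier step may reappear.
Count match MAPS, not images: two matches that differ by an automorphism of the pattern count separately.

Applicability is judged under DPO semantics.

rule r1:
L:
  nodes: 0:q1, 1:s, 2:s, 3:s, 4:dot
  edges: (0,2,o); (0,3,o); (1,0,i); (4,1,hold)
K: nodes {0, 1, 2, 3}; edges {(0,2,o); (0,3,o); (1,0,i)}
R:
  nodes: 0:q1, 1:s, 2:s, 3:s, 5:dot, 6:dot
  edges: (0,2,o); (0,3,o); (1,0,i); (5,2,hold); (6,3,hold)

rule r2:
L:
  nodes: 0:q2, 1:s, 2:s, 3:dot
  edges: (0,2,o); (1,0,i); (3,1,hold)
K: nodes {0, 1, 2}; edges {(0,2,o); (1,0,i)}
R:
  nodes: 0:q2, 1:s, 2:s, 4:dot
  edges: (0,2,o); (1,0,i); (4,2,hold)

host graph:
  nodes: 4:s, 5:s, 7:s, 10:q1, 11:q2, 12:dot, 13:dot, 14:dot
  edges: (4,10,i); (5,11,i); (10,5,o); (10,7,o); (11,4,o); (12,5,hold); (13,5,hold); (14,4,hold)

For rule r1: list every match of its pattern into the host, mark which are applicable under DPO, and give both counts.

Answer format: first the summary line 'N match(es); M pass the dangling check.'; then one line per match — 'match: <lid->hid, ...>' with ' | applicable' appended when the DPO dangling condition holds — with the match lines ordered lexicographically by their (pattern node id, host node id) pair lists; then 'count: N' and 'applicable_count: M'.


2 match(es); 2 pass the dangling check.
match: 0->10, 1->4, 2->5, 3->7, 4->14 | applicable
match: 0->10, 1->4, 2->7, 3->5, 4->14 | applicable
count: 2
applicable_count: 2


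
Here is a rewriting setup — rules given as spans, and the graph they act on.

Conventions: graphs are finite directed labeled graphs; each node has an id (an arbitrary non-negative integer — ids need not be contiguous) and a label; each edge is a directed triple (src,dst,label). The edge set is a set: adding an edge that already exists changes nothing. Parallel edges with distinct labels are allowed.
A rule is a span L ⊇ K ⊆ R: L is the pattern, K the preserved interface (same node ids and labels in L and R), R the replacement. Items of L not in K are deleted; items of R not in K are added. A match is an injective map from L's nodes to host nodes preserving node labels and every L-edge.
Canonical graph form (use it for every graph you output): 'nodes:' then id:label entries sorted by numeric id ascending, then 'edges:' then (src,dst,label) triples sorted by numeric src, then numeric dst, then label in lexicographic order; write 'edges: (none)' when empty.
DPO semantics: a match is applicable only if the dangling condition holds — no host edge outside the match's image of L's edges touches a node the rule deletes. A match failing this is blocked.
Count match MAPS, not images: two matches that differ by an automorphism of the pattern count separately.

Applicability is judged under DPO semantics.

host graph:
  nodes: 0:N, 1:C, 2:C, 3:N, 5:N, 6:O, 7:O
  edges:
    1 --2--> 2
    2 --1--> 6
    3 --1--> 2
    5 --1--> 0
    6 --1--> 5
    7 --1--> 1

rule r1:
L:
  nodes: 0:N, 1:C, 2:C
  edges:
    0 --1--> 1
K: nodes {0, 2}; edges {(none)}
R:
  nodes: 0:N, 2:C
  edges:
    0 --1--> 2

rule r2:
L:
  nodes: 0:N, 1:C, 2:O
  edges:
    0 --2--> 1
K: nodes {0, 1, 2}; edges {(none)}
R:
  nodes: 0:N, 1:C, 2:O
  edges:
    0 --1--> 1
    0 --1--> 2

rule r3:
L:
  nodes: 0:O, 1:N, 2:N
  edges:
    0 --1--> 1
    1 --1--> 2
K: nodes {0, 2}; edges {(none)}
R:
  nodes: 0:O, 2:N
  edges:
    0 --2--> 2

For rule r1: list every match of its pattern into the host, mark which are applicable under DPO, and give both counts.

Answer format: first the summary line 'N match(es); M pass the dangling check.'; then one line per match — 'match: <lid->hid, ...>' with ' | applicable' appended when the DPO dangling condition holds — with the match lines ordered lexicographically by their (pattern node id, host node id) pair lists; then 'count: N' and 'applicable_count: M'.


1 match(es); 0 pass the dangling check.
match: 0->3, 1->2, 2->1
count: 1
applicable_count: 0


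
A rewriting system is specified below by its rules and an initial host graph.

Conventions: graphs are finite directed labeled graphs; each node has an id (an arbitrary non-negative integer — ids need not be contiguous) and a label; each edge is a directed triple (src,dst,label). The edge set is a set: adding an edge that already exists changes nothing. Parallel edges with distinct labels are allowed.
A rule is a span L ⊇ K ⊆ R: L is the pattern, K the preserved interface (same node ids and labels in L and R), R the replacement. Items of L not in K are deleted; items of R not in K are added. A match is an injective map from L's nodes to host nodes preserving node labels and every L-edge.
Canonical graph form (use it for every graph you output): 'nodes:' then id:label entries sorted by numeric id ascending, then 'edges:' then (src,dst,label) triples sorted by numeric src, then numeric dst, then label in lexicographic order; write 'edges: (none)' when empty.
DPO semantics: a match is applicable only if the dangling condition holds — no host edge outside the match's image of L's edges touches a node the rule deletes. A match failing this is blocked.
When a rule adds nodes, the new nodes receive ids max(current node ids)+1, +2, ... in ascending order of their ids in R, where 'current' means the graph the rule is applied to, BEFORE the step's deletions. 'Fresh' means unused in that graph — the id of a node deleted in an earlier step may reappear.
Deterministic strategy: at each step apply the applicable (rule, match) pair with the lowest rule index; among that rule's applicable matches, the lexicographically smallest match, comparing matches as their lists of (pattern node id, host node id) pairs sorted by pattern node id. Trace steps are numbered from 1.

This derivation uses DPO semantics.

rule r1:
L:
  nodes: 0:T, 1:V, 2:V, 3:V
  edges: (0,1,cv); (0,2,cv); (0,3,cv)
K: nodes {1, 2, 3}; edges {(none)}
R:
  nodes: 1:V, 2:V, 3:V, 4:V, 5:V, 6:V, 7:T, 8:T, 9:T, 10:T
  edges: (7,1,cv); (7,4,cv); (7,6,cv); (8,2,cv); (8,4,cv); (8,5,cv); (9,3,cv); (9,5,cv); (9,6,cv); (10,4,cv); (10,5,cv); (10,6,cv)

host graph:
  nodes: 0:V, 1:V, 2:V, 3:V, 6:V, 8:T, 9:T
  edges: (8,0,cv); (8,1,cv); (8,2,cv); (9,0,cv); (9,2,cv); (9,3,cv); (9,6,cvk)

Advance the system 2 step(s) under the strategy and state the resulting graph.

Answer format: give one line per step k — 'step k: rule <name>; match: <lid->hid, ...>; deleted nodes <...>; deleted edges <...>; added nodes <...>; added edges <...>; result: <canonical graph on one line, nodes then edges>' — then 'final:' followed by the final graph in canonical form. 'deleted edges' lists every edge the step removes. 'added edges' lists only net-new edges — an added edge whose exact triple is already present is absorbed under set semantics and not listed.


step 1: rule r1; match: 0->8, 1->0, 2->1, 3->2; deleted nodes 8; deleted edges (8,0,cv); (8,1,cv); (8,2,cv); added nodes 10, 11, 12, 13, 14, 15, 16; added edges (13,0,cv); (13,10,cv); (13,12,cv); (14,1,cv); (14,10,cv); (14,11,cv); (15,2,cv); (15,11,cv); (15,12,cv); (16,10,cv); (16,11,cv); (16,12,cv); result: nodes: 0:V, 1:V, 2:V, 3:V, 6:V, 9:T, 10:V, 11:V, 12:V, 13:T, 14:T, 15:T, 16:T edges: (9,0,cv); (9,2,cv); (9,3,cv); (9,6,cvk); (13,0,cv); (13,10,cv); (13,12,cv); (14,1,cv); (14,10,cv); (14,11,cv); (15,2,cv); (15,11,cv); (15,12,cv); (16,10,cv); (16,11,cv); (16,12,cv)
step 2: rule r1; match: 0->13, 1->0, 2->10, 3->12; deleted nodes 13; deleted edges (13,0,cv); (13,10,cv); (13,12,cv); added nodes 17, 18, 19, 20, 21, 22, 23; added edges (20,0,cv); (20,17,cv); (20,19,cv); (21,10,cv); (21,17,cv); (21,18,cv); (22,12,cv); (22,18,cv); (22,19,cv); (23,17,cv); (23,18,cv); (23,19,cv); result: nodes: 0:V, 1:V, 2:V, 3:V, 6:V, 9:T, 10:V, 11:V, 12:V, 14:T, 15:T, 16:T, 17:V, 18:V, 19:V, 20:T, 21:T, 22:T, 23:T edges: (9,0,cv); (9,2,cv); (9,3,cv); (9,6,cvk); (14,1,cv); (14,10,cv); (14,11,cv); (15,2,cv); (15,11,cv); (15,12,cv); (16,10,cv); (16,11,cv); (16,12,cv); (20,0,cv); (20,17,cv); (20,19,cv); (21,10,cv); (21,17,cv); (21,18,cv); (22,12,cv); (22,18,cv); (22,19,cv); (23,17,cv); (23,18,cv); (23,19,cv)
final:
nodes: 0:V, 1:V, 2:V, 3:V, 6:V, 9:T, 10:V, 11:V, 12:V, 14:T, 15:T, 16:T, 17:V, 18:V, 19:V, 20:T, 21:T, 22:T, 23:T
edges: (9,0,cv); (9,2,cv); (9,3,cv); (9,6,cvk); (14,1,cv); (14,10,cv); (14,11,cv); (15,2,cv); (15,11,cv); (15,12,cv); (16,10,cv); (16,11,cv); (16,12,cv); (20,0,cv); (20,17,cv); (20,19,cv); (21,10,cv); (21,17,cv); (21,18,cv); (22,12,cv); (22,18,cv); (22,19,cv); (23,17,cv); (23,18,cv); (23,19,cv)


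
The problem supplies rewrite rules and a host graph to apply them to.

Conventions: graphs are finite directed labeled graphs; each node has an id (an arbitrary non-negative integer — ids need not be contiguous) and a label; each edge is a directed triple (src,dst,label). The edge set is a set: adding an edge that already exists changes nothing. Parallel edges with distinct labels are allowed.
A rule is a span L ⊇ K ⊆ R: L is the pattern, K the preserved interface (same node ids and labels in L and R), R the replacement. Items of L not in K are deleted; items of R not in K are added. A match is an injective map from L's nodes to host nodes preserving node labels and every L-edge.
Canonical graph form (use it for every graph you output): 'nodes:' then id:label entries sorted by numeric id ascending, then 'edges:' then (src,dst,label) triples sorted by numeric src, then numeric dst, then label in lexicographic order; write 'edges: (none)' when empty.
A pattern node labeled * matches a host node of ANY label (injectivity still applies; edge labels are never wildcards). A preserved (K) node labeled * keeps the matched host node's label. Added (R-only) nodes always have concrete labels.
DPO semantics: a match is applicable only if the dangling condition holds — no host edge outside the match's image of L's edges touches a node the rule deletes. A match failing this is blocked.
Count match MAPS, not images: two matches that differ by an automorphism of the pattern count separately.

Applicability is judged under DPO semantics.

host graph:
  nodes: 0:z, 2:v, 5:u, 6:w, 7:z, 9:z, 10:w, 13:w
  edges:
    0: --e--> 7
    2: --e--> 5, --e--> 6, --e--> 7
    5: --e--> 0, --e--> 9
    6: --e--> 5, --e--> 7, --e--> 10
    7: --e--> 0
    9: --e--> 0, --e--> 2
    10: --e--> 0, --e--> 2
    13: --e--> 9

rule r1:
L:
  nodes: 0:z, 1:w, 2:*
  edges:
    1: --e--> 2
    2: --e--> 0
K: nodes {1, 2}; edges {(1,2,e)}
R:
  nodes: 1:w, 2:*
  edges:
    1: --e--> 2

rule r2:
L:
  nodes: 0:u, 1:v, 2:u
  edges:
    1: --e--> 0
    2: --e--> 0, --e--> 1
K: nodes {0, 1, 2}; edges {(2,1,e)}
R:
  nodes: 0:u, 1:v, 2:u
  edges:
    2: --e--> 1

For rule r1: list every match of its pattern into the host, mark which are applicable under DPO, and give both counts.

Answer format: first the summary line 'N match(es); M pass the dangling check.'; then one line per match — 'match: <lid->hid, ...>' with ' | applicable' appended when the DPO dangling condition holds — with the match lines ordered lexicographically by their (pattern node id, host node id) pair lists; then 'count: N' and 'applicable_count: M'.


7 match(es); 0 pass the dangling check.
match: 0->0, 1->6, 2->5
match: 0->0, 1->6, 2->7
match: 0->0, 1->6, 2->10
match: 0->0, 1->13, 2->9
match: 0->7, 1->10, 2->0
match: 0->7, 1->10, 2->2
match: 0->9, 1->6, 2->5
count: 7
applicable_count: 0


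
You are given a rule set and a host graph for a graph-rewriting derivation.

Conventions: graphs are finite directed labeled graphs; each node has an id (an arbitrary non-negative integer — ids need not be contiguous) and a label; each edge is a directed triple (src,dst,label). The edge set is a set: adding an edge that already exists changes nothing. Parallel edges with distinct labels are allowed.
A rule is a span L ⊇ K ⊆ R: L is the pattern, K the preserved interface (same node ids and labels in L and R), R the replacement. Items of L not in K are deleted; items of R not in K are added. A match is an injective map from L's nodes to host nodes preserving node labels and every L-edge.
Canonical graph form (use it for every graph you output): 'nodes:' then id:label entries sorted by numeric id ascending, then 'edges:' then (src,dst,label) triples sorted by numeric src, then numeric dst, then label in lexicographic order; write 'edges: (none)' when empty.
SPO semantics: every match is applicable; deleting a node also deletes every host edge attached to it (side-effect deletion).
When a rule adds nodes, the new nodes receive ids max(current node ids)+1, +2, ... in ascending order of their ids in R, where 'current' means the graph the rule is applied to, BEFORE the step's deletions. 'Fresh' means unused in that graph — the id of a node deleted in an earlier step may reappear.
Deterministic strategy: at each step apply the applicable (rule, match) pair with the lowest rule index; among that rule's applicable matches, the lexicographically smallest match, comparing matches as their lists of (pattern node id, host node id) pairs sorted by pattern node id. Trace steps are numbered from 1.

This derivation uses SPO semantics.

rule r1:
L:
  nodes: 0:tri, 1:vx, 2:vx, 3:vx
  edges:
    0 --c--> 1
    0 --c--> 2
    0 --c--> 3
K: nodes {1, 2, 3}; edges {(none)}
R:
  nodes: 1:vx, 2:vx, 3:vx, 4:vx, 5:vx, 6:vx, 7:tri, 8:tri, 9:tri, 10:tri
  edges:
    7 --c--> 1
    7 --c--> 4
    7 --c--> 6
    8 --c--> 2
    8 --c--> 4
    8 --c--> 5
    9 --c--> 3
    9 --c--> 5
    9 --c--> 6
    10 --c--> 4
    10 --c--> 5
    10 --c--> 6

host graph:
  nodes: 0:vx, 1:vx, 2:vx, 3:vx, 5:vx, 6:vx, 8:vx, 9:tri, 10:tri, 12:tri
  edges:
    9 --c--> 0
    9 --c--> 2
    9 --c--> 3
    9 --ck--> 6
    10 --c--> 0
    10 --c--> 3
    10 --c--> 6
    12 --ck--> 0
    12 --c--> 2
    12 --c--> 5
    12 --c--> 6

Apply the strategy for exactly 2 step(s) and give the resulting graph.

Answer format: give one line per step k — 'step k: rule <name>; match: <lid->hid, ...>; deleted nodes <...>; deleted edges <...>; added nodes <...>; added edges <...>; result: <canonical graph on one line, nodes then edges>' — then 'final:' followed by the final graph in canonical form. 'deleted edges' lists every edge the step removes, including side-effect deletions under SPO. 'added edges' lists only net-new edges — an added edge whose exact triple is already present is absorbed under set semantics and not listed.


step 1: rule r1; match: 0->9, 1->0, 2->2, 3->3; deleted nodes 9; deleted edges (9,0,c); (9,2,c); (9,3,c); (9,6,ck); added nodes 13, 14, 15, 16, 17, 18, 19; added edges (16,0,c); (16,13,c); (16,15,c); (17,2,c); (17,13,c); (17,14,c); (18,3,c); (18,14,c); (18,15,c); (19,13,c); (19,14,c); (19,15,c); result: nodes: 0:vx, 1:vx, 2:vx, 3:vx, 5:vx, 6:vx, 8:vx, 10:tri, 12:tri, 13:vx, 14:vx, 15:vx, 16:tri, 17:tri, 18:tri, 19:tri edges: (10,0,c); (10,3,c); (10,6,c); (12,0,ck); (12,2,c); (12,5,c); (12,6,c); (16,0,c); (16,13,c); (16,15,c); (17,2,c); (17,13,c); (17,14,c); (18,3,c); (18,14,c); (18,15,c); (19,13,c); (19,14,c); (19,15,c)
step 2: rule r1; match: 0->10, 1->0, 2->3, 3->6; deleted nodes 10; deleted edges (10,0,c); (10,3,c); (10,6,c); added nodes 20, 21, 22, 23, 24, 25, 26; added edges (23,0,c); (23,20,c); (23,22,c); (24,3,c); (24,20,c); (24,21,c); (25,6,c); (25,21,c); (25,22,c); (26,20,c); (26,21,c); (26,22,c); result: nodes: 0:vx, 1:vx, 2:vx, 3:vx, 5:vx, 6:vx, 8:vx, 12:tri, 13:vx, 14:vx, 15:vx, 16:tri, 17:tri, 18:tri, 19:tri, 20:vx, 21:vx, 22:vx, 23:tri, 24:tri, 25:tri, 26:tri edges: (12,0,ck); (12,2,c); (12,5,c); (12,6,c); (16,0,c); (16,13,c); (16,15,c); (17,2,c); (17,13,c); (17,14,c); (18,3,c); (18,14,c); (18,15,c); (19,13,c); (19,14,c); (19,15,c); (23,0,c); (23,20,c); (23,22,c); (24,3,c); (24,20,c); (24,21,c); (25,6,c); (25,21,c); (25,22,c); (26,20,c); (26,21,c); (26,22,c)
final:
nodes: 0:vx, 1:vx, 2:vx, 3:vx, 5:vx, 6:vx, 8:vx, 12:tri, 13:vx, 14:vx, 15:vx, 16:tri, 17:tri, 18:tri, 19:tri, 20:vx, 21:vx, 22:vx, 23:tri, 24:tri, 25:tri, 26:tri
edges: (12,0,ck); (12,2,c); (12,5,c); (12,6,c); (16,0,c); (16,13,c); (16,15,c); (17,2,c); (17,13,c); (17,14,c); (18,3,c); (18,14,c); (18,15,c); (19,13,c); (19,14,c); (19,15,c); (23,0,c); (23,20,c); (23,22,c); (24,3,c); (24,20,c); (24,21,c); (25,6,c); (25,21,c); (25,22,c); (26,20,c); (26,21,c); (26,22,c)


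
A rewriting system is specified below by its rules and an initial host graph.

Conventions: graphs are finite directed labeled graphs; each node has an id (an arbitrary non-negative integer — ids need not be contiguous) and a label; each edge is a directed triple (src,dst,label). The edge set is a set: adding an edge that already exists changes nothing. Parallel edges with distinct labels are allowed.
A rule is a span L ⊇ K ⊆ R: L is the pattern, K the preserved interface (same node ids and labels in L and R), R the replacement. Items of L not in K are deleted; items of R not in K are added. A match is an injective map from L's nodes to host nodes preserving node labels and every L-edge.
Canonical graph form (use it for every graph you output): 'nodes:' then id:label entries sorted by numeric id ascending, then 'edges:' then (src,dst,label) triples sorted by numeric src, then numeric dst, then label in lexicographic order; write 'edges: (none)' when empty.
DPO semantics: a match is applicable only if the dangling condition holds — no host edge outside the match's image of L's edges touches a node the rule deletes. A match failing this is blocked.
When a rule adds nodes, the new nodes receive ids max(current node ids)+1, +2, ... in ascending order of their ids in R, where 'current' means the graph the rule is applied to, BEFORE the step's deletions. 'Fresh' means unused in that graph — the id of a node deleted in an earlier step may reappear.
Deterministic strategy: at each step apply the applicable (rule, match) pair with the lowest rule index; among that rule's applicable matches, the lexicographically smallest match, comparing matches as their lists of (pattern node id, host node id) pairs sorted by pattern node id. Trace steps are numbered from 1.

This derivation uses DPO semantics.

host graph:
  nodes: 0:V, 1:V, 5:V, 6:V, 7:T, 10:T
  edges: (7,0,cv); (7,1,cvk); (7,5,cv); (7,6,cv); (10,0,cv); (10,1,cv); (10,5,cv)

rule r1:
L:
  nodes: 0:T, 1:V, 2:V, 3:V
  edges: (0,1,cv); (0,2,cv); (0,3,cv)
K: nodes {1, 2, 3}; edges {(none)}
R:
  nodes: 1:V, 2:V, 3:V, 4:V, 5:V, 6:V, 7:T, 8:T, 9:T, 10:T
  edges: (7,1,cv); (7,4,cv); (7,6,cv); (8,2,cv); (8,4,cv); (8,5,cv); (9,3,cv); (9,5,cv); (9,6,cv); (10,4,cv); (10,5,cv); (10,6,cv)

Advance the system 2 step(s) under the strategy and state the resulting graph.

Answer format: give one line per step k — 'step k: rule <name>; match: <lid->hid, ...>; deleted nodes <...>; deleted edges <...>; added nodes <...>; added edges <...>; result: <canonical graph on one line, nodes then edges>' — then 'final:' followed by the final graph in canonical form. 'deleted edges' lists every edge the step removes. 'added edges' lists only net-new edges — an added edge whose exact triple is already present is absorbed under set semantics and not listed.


step 1: rule r1; match: 0->10, 1->0, 2->1, 3->5; deleted nodes 10; deleted edges (10,0,cv); (10,1,cv); (10,5,cv); added nodes 11, 12, 13, 14, 15, 16, 17; added edges (14,0,cv); (14,11,cv); (14,13,cv); (15,1,cv); (15,11,cv); (15,12,cv); (16,5,cv); (16,12,cv); (16,13,cv); (17,11,cv); (17,12,cv); (17,13,cv); result: nodes: 0:V, 1:V, 5:V, 6:V, 7:T, 11:V, 12:V, 13:V, 14:T, 15:T, 16:T, 17:T edges: (7,0,cv); (7,1,cvk); (7,5,cv); (7,6,cv); (14,0,cv); (14,11,cv); (14,13,cv); (15,1,cv); (15,11,cv); (15,12,cv); (16,5,cv); (16,12,cv); (16,13,cv); (17,11,cv); (17,12,cv); (17,13,cv)
step 2: rule r1; match: 0->14, 1->0, 2->11, 3->13; deleted nodes 14; deleted edges (14,0,cv); (14,11,cv); (14,13,cv); added nodes 18, 19, 20, 21, 22, 23, 24; added edges (21,0,cv); (21,18,cv); (21,20,cv); (22,11,cv); (22,18,cv); (22,19,cv); (23,13,cv); (23,19,cv); (23,20,cv); (24,18,cv); (24,19,cv); (24,20,cv); result: nodes: 0:V, 1:V, 5:V, 6:V, 7:T, 11:V, 12:V, 13:V, 15:T, 16:T, 17:T, 18:V, 19:V, 20:V, 21:T, 22:T, 23:T, 24:T edges: (7,0,cv); (7,1,cvk); (7,5,cv); (7,6,cv); (15,1,cv); (15,11,cv); (15,12,cv); (16,5,cv); (16,12,cv); (16,13,cv); (17,11,cv); (17,12,cv); (17,13,cv); (21,0,cv); (21,18,cv); (21,20,cv); (22,11,cv); (22,18,cv); (22,19,cv); (23,13,cv); (23,19,cv); (23,20,cv); (24,18,cv); (24,19,cv); (24,20,cv)
final:
nodes: 0:V, 1:V, 5:V, 6:V, 7:T, 11:V, 12:V, 13:V, 15:T, 16:T, 17:T, 18:V, 19:V, 20:V, 21:T, 22:T, 23:T, 24:T
edges: (7,0,cv); (7,1,cvk); (7,5,cv); (7,6,cv); (15,1,cv); (15,11,cv); (15,12,cv); (16,5,cv); (16,12,cv); (16,13,cv); (17,11,cv); (17,12,cv); (17,13,cv); (21,0,cv); (21,18,cv); (21,20,cv); (22,11,cv); (22,18,cv); (22,19,cv); (23,13,cv); (23,19,cv); (23,20,cv); (24,18,cv); (24,19,cv); (24,20,cv)


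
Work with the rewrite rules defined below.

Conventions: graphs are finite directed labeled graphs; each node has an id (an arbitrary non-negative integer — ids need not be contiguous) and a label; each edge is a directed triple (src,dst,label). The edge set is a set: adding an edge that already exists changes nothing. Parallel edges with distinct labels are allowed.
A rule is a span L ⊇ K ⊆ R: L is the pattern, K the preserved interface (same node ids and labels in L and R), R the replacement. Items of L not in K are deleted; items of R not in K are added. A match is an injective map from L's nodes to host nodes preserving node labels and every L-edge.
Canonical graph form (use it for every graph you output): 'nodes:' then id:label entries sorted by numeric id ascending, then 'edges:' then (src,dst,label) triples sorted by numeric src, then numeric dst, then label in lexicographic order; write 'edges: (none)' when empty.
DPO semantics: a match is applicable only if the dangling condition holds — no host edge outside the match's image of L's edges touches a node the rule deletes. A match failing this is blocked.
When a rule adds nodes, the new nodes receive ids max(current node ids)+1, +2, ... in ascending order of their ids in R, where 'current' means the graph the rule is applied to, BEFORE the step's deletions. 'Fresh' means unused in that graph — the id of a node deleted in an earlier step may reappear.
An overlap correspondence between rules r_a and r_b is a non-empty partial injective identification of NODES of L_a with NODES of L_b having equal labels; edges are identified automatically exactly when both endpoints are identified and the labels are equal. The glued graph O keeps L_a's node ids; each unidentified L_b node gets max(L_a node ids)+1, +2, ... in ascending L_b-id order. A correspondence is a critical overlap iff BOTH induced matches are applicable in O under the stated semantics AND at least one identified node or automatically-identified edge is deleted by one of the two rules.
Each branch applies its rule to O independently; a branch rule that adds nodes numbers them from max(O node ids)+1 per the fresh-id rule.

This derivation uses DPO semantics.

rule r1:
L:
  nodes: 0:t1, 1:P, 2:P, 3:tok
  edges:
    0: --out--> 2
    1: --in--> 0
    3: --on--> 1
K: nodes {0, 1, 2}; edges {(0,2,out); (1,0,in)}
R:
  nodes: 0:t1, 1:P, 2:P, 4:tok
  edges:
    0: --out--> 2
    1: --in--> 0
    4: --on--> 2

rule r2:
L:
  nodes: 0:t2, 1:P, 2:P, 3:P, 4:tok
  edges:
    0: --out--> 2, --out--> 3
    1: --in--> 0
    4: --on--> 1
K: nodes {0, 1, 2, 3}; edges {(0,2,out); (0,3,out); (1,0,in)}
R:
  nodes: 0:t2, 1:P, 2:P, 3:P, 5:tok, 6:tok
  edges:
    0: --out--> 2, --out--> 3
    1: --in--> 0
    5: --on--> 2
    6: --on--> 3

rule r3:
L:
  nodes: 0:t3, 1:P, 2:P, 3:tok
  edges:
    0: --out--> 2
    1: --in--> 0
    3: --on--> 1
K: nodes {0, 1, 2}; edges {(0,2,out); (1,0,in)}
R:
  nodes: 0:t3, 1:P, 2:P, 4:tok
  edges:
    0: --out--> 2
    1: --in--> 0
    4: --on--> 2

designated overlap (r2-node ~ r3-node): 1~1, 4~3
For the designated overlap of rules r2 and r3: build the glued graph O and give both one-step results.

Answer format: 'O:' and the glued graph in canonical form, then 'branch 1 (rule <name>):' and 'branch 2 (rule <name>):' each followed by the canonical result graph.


O:
nodes: 0:t2, 1:P, 2:P, 3:P, 4:tok, 5:t3, 6:P
edges: (0,2,out); (0,3,out); (1,0,in); (1,5,in); (4,1,on); (5,6,out)
branch 1 (rule r2):
nodes: 0:t2, 1:P, 2:P, 3:P, 5:t3, 6:P, 7:tok, 8:tok
edges: (0,2,out); (0,3,out); (1,0,in); (1,5,in); (5,6,out); (7,2,on); (8,3,on)
branch 2 (rule r3):
nodes: 0:t2, 1:P, 2:P, 3:P, 5:t3, 6:P, 7:tok
edges: (0,2,out); (0,3,out); (1,0,in); (1,5,in); (5,6,out); (7,6,on)
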